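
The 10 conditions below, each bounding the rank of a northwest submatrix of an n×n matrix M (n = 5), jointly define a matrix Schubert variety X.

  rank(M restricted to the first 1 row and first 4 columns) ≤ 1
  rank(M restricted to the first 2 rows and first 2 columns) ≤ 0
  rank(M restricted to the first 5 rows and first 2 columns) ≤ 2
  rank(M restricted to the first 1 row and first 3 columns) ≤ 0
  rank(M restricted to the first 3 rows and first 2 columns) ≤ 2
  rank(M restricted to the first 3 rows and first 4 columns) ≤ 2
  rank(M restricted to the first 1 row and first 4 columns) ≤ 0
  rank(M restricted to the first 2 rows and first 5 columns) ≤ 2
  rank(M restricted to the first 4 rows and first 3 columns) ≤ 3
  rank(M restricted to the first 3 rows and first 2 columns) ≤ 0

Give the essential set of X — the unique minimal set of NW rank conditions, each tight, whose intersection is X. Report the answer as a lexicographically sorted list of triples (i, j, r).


The tightest implied rank at each (i,j), from the 10 conditions:

  i=1: 0  0  0  0  1
  i=2: 0  0  1  1  2
  i=3: 0  0  1  2  3
  i=4: 1  1  2  3  4
  i=5: 1  2  3  4  5

hence w(1..5) = (5, 3, 4, 1, 2).

D(w) has 8 cells with 2 SE-corners; essential set:

[(1, 4, 0), (3, 2, 0)]


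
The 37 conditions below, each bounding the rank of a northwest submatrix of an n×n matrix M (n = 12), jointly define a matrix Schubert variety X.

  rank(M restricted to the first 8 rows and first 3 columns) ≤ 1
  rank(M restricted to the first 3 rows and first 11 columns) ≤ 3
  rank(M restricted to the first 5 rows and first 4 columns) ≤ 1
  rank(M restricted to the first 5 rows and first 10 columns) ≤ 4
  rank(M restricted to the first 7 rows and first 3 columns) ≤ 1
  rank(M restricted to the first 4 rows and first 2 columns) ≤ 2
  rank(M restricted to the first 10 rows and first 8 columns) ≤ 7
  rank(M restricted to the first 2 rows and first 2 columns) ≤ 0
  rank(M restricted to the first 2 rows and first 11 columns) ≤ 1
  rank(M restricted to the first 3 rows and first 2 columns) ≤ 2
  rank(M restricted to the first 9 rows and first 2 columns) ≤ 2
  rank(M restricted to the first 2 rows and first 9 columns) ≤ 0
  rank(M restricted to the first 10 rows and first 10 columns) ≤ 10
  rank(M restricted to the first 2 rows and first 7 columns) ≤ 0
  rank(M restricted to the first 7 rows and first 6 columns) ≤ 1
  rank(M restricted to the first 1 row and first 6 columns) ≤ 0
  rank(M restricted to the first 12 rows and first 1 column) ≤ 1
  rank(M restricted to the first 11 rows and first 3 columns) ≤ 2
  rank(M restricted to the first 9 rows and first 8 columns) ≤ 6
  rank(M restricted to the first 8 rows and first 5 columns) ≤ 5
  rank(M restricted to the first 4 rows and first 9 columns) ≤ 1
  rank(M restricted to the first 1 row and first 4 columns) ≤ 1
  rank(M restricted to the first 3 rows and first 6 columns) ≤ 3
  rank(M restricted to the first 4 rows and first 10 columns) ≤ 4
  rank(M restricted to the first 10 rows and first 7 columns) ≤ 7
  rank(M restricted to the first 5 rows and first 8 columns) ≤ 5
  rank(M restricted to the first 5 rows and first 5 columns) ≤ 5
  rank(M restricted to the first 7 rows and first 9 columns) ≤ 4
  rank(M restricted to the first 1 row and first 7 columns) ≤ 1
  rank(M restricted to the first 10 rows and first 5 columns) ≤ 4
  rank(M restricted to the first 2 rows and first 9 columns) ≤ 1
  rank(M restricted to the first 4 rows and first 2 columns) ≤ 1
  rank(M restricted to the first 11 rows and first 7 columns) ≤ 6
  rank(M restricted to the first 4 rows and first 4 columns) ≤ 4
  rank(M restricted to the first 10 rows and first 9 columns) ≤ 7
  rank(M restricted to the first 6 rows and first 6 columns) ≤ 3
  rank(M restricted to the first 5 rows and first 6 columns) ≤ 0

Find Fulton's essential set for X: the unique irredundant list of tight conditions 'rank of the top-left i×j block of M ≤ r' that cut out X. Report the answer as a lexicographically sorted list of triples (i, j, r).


Reconstructing r_w from the 37 given conditions:

  i=1: 0 0 0 0 0 0 0 0 0 1 1 1
  i=2: 0 0 0 0 0 0 0 0 0 1 1 2
  i=3: 0 0 0 0 0 0 1 1 1 2 2 3
  i=4: 0 0 0 0 0 0 1 1 1 2 3 4
  i=5: 0 0 0 0 0 0 1 2 2 3 4 5
  i=6: 1 1 1 1 1 1 2 3 3 4 5 6
  i=7: 1 1 1 1 1 1 2 3 4 5 6 7
  i=8: 1 1 1 2 2 2 3 4 5 6 7 8
  i=9: 1 2 2 3 3 3 4 5 6 7 8 9
  i=10: 1 2 2 3 4 4 5 6 7 8 9 10
  i=11: 1 2 2 3 4 5 6 7 8 9 10 11
  i=12: 1 2 3 4 5 6 7 8 9 10 11 12

second differences of R give the permutation w = (10, 12, 7, 11, 8, 1, 9, 4, 2, 5, 6, 3).

Fulton essential set (7 of the 48 Rothe cells):

[(2, 9, 0), (2, 11, 1), (4, 9, 1), (5, 6, 0), (7, 6, 1), (8, 3, 1), (11, 3, 2)]


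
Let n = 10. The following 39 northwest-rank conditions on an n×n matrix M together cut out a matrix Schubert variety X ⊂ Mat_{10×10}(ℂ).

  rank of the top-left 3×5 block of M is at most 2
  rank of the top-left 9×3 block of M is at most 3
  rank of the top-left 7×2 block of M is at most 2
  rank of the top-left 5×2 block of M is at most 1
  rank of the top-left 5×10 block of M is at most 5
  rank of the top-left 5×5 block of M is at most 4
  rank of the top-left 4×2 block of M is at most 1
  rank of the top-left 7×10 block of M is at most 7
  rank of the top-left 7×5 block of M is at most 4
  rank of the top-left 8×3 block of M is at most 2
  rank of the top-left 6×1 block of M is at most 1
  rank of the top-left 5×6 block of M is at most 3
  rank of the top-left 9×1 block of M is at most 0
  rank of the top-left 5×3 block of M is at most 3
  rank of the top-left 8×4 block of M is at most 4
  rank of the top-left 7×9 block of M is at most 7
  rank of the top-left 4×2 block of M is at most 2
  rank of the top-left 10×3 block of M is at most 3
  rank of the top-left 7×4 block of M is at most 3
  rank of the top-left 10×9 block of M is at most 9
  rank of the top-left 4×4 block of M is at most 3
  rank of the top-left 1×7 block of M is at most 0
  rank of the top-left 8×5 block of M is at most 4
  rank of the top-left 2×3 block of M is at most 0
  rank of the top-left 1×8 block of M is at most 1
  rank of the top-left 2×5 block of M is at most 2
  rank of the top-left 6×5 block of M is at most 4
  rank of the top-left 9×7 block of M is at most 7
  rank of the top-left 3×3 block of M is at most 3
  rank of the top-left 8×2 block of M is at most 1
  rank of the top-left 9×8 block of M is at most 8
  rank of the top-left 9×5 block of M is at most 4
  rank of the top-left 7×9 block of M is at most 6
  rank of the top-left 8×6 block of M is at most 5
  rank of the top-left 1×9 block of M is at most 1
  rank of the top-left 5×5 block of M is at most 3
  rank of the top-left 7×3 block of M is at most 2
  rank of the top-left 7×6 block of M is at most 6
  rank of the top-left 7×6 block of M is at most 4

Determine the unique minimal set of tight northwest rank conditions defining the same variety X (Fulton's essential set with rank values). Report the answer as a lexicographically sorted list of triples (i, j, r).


Propagating the 39 rank bounds to every northwest block:

  0 0 0 0 0 0 0 1 1 1
  0 0 0 1 1 1 1 2 2 2
  0 1 1 2 2 2 2 3 3 3
  0 1 2 3 3 3 3 4 4 4
  0 1 2 3 3 3 4 5 5 5
  0 1 2 3 4 4 5 6 6 6
  0 1 2 3 4 4 5 6 6 7
  0 1 2 3 4 5 6 7 7 8
  0 1 2 3 4 5 6 7 8 9
  1 2 3 4 5 6 7 8 9 10

reading off 1-entries of Δ²R: w = (8, 4, 2, 3, 7, 5, 10, 6, 9, 1).

ℓ(w)=21; the 6 essential cells (i,j,r):

[(1, 7, 0), (2, 3, 0), (5, 6, 3), (7, 6, 4), (7, 9, 6), (9, 1, 0)]


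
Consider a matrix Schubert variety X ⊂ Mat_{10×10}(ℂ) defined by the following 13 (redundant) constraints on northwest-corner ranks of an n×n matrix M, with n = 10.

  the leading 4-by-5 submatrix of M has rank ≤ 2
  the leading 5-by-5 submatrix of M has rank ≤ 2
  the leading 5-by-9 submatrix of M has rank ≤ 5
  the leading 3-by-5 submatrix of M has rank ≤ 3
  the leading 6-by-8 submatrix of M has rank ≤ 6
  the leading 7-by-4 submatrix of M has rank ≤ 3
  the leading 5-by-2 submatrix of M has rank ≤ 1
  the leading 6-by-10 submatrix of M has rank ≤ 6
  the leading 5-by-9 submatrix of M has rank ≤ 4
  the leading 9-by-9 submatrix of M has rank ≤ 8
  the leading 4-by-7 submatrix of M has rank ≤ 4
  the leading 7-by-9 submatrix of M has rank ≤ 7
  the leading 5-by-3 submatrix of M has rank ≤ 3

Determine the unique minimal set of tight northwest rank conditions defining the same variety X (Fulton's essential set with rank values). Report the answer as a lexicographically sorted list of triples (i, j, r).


Computing R[i][j] = min implied NW-rank bound (n=10, 13 conditions):

  i=1: 1 | 1 | 1 | 1 | 1 | 1 | 1 | 1 | 1 | 1
  i=2: 1 | 1 | 2 | 2 | 2 | 2 | 2 | 2 | 2 | 2
  i=3: 1 | 1 | 2 | 2 | 2 | 3 | 3 | 3 | 3 | 3
  i=4: 1 | 1 | 2 | 2 | 2 | 3 | 4 | 4 | 4 | 4
  i=5: 1 | 1 | 2 | 2 | 2 | 3 | 4 | 4 | 4 | 5
  i=6: 1 | 2 | 3 | 3 | 3 | 4 | 5 | 5 | 5 | 6
  i=7: 1 | 2 | 3 | 3 | 4 | 5 | 6 | 6 | 6 | 7
  i=8: 1 | 2 | 3 | 4 | 5 | 6 | 7 | 7 | 7 | 8
  i=9: 1 | 2 | 3 | 4 | 5 | 6 | 7 | 8 | 8 | 9
  i=10: 1 | 2 | 3 | 4 | 5 | 6 | 7 | 8 | 9 | 10

reading off 1-entries of Δ²R: w = (1, 3, 6, 7, 10, 2, 5, 4, 8, 9).

D(w) has 13 cells with 4 SE-corners; essential set:

[(5, 2, 1), (5, 5, 2), (5, 9, 4), (7, 4, 3)]


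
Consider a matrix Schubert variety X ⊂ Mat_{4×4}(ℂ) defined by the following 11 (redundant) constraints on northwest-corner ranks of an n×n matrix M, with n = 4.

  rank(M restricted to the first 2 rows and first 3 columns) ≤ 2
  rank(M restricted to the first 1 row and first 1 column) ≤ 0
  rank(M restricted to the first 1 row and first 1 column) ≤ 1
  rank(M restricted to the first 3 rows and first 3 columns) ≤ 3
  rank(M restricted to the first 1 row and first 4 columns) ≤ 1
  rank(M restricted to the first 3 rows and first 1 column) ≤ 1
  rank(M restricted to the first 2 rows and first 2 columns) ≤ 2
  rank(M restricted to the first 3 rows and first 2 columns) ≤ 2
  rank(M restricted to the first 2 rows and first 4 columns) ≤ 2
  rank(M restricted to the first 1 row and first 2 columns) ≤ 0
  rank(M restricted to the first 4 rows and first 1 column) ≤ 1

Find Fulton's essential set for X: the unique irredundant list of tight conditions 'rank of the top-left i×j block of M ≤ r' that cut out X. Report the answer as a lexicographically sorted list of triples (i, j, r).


Recovering R(i,j) via the rank-extension bound from the 11 conditions:

  row 1: 0 0 1 1
  row 2: 1 1 2 2
  row 3: 1 2 3 3
  row 4: 1 2 3 4

second differences of R give the permutation w = (3, 1, 2, 4).

Fulton essential set (1 of the 2 Rothe cells):

[(1, 2, 0)]


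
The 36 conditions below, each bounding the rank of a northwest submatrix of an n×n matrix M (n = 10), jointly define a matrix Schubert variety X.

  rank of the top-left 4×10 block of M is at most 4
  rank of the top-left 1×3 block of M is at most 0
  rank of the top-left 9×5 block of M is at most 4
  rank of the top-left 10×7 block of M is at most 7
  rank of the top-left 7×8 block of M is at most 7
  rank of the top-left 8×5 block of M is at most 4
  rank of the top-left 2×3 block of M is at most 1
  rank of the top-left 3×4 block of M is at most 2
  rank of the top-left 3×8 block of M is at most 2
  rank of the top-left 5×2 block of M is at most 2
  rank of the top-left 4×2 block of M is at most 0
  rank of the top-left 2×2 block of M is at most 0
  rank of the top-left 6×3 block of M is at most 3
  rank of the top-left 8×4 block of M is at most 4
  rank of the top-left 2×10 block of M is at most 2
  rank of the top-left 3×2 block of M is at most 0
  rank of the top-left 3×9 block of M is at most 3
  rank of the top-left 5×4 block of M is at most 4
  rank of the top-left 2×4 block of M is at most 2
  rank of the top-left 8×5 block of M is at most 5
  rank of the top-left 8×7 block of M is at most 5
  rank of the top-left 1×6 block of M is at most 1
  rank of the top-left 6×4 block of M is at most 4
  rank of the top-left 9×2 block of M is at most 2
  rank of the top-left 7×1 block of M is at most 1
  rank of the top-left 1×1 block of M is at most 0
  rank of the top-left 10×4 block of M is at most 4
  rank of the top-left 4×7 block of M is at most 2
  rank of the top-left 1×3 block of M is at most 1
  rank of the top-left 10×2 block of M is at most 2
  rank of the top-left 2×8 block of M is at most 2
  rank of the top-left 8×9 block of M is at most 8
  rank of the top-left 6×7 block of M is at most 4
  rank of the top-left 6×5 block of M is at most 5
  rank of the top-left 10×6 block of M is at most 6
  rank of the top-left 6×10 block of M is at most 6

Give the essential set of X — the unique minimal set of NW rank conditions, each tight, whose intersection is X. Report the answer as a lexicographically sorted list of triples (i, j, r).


The tightest implied rank at each (i,j), from the 36 conditions:

  i=1: 0  0  0  1  1  1  1  1  1  1
  i=2: 0  0  1  2  2  2  2  2  2  2
  i=3: 0  0  1  2  2  2  2  2  3  3
  i=4: 0  0  1  2  2  2  2  3  4  4
  i=5: 1  1  2  3  3  3  3  4  5  5
  i=6: 1  2  3  4  4  4  4  5  6  6
  i=7: 1  2  3  4  4  5  5  6  7  7
  i=8: 1  2  3  4  4  5  5  6  7  8
  i=9: 1  2  3  4  4  5  6  7  8  9
  i=10: 1  2  3  4  5  6  7  8  9  10

hence w(1..10) = (4, 3, 9, 8, 1, 2, 6, 10, 7, 5).

ℓ(w)=20; the 6 essential cells (i,j,r):

[(1, 3, 0), (3, 8, 2), (4, 2, 0), (4, 7, 2), (8, 7, 5), (9, 5, 4)]


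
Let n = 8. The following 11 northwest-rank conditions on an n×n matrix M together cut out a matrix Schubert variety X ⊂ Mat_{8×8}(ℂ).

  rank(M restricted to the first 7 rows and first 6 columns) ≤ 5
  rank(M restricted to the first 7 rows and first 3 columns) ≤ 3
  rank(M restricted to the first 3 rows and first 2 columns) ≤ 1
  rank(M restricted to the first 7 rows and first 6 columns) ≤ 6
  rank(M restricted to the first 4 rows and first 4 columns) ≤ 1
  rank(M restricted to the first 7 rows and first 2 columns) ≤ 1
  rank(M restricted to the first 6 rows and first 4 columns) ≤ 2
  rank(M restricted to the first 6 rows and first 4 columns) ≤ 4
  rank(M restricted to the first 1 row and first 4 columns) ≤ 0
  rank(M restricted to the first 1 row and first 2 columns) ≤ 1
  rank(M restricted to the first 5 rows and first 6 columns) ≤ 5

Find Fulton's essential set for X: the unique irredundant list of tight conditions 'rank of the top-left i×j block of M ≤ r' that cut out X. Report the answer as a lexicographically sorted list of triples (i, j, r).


Computing R[i][j] = min implied NW-rank bound (n=8, 11 conditions):

  row 1: 0  0  0  0  1  1  1  1
  row 2: 1  1  1  1  2  2  2  2
  row 3: 1  1  1  1  2  3  3  3
  row 4: 1  1  1  1  2  3  4  4
  row 5: 1  1  2  2  3  4  5  5
  row 6: 1  1  2  2  3  4  5  6
  row 7: 1  1  2  3  4  5  6  7
  row 8: 1  2  3  4  5  6  7  8

so w = (5, 1, 6, 7, 3, 8, 4, 2).

Rothe diagram D(w) (14 cells), 4 SE-corners (essential conditions):

[(1, 4, 0), (4, 4, 1), (6, 4, 2), (7, 2, 1)]


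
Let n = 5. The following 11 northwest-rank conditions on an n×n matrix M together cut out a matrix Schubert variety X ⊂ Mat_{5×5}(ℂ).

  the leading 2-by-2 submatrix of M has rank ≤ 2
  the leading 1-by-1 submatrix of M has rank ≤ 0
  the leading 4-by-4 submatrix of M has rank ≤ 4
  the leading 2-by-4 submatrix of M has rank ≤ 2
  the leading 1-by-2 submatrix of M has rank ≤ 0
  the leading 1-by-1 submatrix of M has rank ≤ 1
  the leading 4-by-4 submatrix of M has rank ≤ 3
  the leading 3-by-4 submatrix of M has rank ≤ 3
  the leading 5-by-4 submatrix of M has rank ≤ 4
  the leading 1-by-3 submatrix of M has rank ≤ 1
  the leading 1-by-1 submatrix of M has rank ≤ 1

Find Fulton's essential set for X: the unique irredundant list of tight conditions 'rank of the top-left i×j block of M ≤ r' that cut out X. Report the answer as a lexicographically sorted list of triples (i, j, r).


Reconstructing r_w from the 11 given conditions:

  i=1: 0 0 1 1 1
  i=2: 1 1 2 2 2
  i=3: 1 2 3 3 3
  i=4: 1 2 3 3 4
  i=5: 1 2 3 4 5

giving w = (3, 1, 2, 5, 4) via Δ²R.

Rothe diagram D(w) (3 cells), 2 SE-corners (essential conditions):

[(1, 2, 0), (4, 4, 3)]


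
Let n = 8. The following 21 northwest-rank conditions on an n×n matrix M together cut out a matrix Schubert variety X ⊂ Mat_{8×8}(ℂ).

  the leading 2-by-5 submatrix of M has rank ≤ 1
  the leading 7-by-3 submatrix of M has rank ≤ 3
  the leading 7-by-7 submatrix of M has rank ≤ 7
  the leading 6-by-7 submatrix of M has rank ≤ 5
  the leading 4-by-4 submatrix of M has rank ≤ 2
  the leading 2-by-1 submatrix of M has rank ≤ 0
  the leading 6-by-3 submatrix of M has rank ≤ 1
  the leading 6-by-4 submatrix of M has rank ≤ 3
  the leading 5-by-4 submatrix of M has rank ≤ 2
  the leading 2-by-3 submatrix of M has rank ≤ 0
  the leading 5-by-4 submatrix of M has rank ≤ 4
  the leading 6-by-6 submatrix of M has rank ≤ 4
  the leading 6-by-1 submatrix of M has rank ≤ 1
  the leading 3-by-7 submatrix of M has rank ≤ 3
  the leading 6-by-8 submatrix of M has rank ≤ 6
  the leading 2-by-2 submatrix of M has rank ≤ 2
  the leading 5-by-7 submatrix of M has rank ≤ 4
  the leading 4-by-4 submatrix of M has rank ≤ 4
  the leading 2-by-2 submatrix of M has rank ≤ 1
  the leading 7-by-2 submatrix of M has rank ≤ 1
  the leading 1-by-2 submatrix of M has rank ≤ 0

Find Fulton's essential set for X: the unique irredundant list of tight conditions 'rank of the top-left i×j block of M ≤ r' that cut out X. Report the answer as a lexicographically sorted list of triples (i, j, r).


Propagating the 21 rank bounds to every northwest block:

  R[1]: 0 0 0 1 1 1 1 1
  R[2]: 0 0 0 1 1 2 2 2
  R[3]: 1 1 1 2 2 3 3 3
  R[4]: 1 1 1 2 3 4 4 4
  R[5]: 1 1 1 2 3 4 4 5
  R[6]: 1 1 1 2 3 4 5 6
  R[7]: 1 1 2 3 4 5 6 7
  R[8]: 1 2 3 4 5 6 7 8

hence w(1..8) = (4, 6, 1, 5, 8, 7, 3, 2).

D(w) has 15 cells with 5 SE-corners; essential set:

[(2, 3, 0), (2, 5, 1), (5, 7, 4), (6, 3, 1), (7, 2, 1)]


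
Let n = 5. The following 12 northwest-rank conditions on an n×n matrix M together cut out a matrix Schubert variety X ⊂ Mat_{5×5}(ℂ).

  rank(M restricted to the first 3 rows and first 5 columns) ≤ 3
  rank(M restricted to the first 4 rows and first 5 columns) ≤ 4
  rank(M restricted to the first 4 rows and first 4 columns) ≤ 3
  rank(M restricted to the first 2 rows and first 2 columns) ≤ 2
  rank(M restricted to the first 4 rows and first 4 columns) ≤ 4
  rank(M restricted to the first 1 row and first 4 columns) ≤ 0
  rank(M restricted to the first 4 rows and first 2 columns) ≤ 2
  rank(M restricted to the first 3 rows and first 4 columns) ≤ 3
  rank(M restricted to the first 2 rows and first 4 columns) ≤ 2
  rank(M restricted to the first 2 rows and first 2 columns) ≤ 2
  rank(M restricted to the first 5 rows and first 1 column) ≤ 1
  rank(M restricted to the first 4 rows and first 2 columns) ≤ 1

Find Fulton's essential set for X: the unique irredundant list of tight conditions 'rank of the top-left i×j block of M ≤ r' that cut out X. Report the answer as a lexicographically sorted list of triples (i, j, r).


Reconstructing r_w from the 12 given conditions:

  row 1: 0 | 0 | 0 | 0 | 1
  row 2: 1 | 1 | 1 | 1 | 2
  row 3: 1 | 1 | 2 | 2 | 3
  row 4: 1 | 1 | 2 | 3 | 4
  row 5: 1 | 2 | 3 | 4 | 5

reading off 1-entries of Δ²R: w = (5, 1, 3, 4, 2).

2 SE-corners of the 6-cell Rothe diagram give Ess(w):

[(1, 4, 0), (4, 2, 1)]


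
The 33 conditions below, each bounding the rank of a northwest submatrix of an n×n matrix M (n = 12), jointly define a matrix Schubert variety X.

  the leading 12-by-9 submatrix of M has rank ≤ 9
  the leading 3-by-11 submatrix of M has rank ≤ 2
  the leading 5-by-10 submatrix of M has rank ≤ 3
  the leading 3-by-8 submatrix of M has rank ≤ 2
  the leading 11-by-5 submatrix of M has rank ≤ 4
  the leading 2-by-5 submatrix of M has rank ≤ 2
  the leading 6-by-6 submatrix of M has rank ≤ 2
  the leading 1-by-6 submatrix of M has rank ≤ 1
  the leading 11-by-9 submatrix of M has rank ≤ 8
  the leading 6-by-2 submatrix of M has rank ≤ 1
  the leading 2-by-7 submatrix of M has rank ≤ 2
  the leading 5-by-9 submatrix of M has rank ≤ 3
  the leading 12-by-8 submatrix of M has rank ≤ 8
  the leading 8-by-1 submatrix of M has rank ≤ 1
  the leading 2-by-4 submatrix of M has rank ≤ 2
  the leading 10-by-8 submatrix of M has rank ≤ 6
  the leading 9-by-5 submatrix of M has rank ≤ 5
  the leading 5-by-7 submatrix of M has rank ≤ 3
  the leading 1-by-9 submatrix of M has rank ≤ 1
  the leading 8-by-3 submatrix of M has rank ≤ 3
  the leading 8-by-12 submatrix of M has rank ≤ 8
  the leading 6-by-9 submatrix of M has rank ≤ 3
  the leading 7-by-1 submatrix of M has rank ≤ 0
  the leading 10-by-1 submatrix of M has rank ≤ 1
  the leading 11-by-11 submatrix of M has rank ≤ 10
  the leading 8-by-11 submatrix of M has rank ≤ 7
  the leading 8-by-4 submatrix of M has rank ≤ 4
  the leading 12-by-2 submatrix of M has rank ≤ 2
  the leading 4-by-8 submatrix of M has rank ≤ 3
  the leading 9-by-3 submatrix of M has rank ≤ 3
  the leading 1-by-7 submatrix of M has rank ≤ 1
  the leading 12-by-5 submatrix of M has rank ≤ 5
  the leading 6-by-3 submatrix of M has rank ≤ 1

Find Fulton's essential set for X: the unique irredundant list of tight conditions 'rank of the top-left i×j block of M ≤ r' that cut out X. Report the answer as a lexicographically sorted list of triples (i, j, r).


Recovering R(i,j) via the rank-extension bound from the 33 conditions:

  0  1  1  1  1  1  1  1  1  1  1  1
  0  1  1  2  2  2  2  2  2  2  2  2
  0  1  1  2  2  2  2  2  2  2  2  3
  0  1  1  2  2  2  3  3  3  3  3  4
  0  1  1  2  2  2  3  3  3  3  4  5
  0  1  1  2  2  2  3  3  3  4  5  6
  0  1  2  3  3  3  4  4  4  5  6  7
  1  2  3  4  4  4  5  5  5  6  7  8
  1  2  3  4  4  5  6  6  6  7  8  9
  1  2  3  4  4  5  6  6  7  8  9  10
  1  2  3  4  4  5  6  7  8  9  10  11
  1  2  3  4  5  6  7  8  9  10  11  12

second differences of R give the permutation w = (2, 4, 12, 7, 11, 10, 3, 1, 6, 9, 8, 5).

D(w) has 34 cells with 8 SE-corners; essential set:

[(3, 11, 2), (5, 10, 3), (6, 3, 1), (6, 6, 2), (6, 9, 3), (7, 1, 0), (10, 8, 6), (11, 5, 4)]


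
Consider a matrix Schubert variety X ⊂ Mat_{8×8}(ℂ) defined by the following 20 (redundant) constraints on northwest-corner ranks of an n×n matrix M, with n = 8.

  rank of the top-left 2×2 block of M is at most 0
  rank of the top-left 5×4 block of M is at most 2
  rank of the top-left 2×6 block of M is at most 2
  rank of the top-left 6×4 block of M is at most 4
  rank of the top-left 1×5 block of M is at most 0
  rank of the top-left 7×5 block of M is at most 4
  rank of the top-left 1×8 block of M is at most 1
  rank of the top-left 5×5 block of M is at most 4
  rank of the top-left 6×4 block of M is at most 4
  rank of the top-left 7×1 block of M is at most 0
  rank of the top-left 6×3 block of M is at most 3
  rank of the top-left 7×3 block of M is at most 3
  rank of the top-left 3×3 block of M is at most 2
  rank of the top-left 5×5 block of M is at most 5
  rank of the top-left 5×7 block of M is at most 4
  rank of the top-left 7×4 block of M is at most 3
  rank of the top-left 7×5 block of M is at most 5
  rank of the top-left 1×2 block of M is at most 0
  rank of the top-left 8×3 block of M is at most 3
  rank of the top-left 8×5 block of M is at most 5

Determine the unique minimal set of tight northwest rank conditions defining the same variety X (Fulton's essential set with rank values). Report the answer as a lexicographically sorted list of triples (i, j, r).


The tightest implied rank at each (i,j), from the 20 conditions:

  i=1: 0 0 0 0 0 1 1 1
  i=2: 0 0 1 1 1 2 2 2
  i=3: 0 1 2 2 2 3 3 3
  i=4: 0 1 2 2 3 4 4 4
  i=5: 0 1 2 2 3 4 4 5
  i=6: 0 1 2 3 4 5 5 6
  i=7: 0 1 2 3 4 5 6 7
  i=8: 1 2 3 4 5 6 7 8

so w = (6, 3, 2, 5, 8, 4, 7, 1).

Rothe diagram D(w) (15 cells), 5 SE-corners (essential conditions):

[(1, 5, 0), (2, 2, 0), (5, 4, 2), (5, 7, 4), (7, 1, 0)]


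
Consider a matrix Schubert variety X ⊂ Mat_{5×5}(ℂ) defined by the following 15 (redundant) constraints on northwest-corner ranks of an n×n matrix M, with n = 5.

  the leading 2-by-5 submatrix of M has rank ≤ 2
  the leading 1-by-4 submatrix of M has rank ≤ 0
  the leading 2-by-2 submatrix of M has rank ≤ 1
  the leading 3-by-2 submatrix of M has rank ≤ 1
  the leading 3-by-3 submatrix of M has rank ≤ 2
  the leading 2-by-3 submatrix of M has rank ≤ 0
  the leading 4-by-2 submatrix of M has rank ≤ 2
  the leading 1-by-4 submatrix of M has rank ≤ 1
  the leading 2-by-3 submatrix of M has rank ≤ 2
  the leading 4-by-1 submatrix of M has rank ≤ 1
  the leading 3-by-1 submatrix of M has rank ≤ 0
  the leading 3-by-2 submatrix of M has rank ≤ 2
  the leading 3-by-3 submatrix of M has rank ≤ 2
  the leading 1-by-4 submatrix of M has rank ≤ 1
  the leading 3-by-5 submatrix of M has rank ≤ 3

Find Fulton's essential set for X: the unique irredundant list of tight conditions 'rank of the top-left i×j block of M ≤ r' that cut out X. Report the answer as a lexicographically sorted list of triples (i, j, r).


The tightest implied rank at each (i,j), from the 15 conditions:

  row 1: 0  0  0  0  1
  row 2: 0  0  0  1  2
  row 3: 0  1  1  2  3
  row 4: 1  2  2  3  4
  row 5: 1  2  3  4  5

the unique w with this rank table is (5, 4, 2, 1, 3).

3 SE-corners of the 8-cell Rothe diagram give Ess(w):

[(1, 4, 0), (2, 3, 0), (3, 1, 0)]


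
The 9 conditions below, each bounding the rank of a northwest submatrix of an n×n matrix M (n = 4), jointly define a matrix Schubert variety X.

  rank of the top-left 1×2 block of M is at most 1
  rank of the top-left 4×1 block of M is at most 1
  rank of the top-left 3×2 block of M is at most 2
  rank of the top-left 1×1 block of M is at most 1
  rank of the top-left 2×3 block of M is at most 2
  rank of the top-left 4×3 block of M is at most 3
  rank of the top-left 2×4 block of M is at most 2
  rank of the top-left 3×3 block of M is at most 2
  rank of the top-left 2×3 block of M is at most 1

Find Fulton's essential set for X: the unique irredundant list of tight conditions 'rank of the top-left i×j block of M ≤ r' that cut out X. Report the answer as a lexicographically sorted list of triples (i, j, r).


The tightest implied rank at each (i,j), from the 9 conditions:

  R[1]: 1  1  1  1
  R[2]: 1  1  1  2
  R[3]: 1  2  2  3
  R[4]: 1  2  3  4

reading off 1-entries of Δ²R: w = (1, 4, 2, 3).

Fulton essential set (1 of the 2 Rothe cells):

[(2, 3, 1)]


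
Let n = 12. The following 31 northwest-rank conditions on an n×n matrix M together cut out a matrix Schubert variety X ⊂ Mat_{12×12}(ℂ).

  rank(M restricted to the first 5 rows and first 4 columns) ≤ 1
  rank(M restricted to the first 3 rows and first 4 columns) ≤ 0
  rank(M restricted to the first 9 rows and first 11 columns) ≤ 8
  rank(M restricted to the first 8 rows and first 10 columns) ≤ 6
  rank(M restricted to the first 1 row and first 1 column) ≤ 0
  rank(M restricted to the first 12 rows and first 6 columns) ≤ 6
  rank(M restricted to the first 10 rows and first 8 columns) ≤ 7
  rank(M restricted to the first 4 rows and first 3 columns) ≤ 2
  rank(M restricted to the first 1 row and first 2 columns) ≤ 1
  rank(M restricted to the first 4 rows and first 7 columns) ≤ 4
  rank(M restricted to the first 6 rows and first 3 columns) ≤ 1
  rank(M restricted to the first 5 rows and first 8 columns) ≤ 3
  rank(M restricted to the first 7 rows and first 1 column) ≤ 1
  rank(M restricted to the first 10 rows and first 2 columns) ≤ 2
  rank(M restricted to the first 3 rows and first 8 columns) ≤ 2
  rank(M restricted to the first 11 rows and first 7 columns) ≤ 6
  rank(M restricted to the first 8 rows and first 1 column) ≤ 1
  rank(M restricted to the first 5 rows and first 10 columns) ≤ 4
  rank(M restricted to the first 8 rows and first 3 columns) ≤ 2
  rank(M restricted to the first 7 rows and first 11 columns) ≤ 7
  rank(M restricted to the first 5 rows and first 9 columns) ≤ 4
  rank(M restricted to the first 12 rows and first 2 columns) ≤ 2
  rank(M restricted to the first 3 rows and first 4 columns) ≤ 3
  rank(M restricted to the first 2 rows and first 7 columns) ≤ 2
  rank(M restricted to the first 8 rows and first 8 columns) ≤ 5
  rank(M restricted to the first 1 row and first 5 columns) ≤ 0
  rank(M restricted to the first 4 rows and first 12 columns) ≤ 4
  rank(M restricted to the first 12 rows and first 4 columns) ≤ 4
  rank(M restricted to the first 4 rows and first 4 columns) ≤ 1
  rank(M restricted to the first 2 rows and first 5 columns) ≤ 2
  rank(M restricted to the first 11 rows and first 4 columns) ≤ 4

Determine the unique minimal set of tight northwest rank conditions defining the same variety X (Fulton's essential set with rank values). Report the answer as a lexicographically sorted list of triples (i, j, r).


Reconstructing r_w from the 31 given conditions:

  0 | 0 | 0 | 0 | 0 | 1 | 1 | 1 | 1 | 1 | 1 | 1
  0 | 0 | 0 | 0 | 1 | 2 | 2 | 2 | 2 | 2 | 2 | 2
  0 | 0 | 0 | 0 | 1 | 2 | 2 | 2 | 3 | 3 | 3 | 3
  1 | 1 | 1 | 1 | 2 | 3 | 3 | 3 | 4 | 4 | 4 | 4
  1 | 1 | 1 | 1 | 2 | 3 | 3 | 3 | 4 | 4 | 5 | 5
  1 | 1 | 1 | 2 | 3 | 4 | 4 | 4 | 5 | 5 | 6 | 6
  1 | 2 | 2 | 3 | 4 | 5 | 5 | 5 | 6 | 6 | 7 | 7
  1 | 2 | 2 | 3 | 4 | 5 | 5 | 5 | 6 | 6 | 7 | 8
  1 | 2 | 3 | 4 | 5 | 6 | 6 | 6 | 7 | 7 | 8 | 9
  1 | 2 | 3 | 4 | 5 | 6 | 6 | 7 | 8 | 8 | 9 | 10
  1 | 2 | 3 | 4 | 5 | 6 | 6 | 7 | 8 | 9 | 10 | 11
  1 | 2 | 3 | 4 | 5 | 6 | 7 | 8 | 9 | 10 | 11 | 12

giving w = (6, 5, 9, 1, 11, 4, 2, 12, 3, 8, 10, 7) via Δ²R.

|D(w)|=29, |Ess(w)|=11:

[(1, 5, 0), (3, 4, 0), (3, 8, 2), (5, 4, 1), (5, 8, 3), (5, 10, 4), (6, 3, 1), (8, 3, 2), (8, 8, 5), (8, 10, 6), (11, 7, 6)]


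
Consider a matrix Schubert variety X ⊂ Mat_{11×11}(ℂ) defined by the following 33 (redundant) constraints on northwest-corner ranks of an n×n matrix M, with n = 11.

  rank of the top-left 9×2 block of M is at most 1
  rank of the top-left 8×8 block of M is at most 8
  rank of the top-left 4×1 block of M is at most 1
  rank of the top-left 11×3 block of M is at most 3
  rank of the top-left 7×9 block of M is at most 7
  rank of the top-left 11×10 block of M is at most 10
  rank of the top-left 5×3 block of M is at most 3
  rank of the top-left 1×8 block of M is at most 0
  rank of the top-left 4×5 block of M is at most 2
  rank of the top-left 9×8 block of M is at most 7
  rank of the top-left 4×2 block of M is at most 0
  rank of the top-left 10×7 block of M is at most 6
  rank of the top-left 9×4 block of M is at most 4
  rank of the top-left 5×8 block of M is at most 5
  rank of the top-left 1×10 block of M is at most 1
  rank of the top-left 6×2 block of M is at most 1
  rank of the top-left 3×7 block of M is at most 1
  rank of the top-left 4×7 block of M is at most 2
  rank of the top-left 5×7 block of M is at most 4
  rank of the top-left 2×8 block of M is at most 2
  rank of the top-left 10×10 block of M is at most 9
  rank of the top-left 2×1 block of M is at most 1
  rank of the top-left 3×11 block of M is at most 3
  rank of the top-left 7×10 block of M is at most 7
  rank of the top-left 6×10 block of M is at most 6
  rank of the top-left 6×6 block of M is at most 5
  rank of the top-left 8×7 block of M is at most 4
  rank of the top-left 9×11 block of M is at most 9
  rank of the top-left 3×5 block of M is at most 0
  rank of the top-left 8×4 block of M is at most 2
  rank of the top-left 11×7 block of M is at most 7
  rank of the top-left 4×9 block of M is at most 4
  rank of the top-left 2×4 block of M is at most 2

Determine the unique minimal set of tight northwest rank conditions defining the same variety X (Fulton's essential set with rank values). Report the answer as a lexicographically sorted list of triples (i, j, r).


Computing R[i][j] = min implied NW-rank bound (n=11, 33 conditions):

  R[1]: 0 0 0 0 0 0 0 0 1 1 1
  R[2]: 0 0 0 0 0 1 1 1 2 2 2
  R[3]: 0 0 0 0 0 1 1 2 3 3 3
  R[4]: 0 0 1 1 1 2 2 3 4 4 4
  R[5]: 1 1 2 2 2 3 3 4 5 5 5
  R[6]: 1 1 2 2 3 4 4 5 6 6 6
  R[7]: 1 1 2 2 3 4 4 5 6 7 7
  R[8]: 1 1 2 2 3 4 4 5 6 7 8
  R[9]: 1 1 2 3 4 5 5 6 7 8 9
  R[10]: 1 2 3 4 5 6 6 7 8 9 10
  R[11]: 1 2 3 4 5 6 7 8 9 10 11

second differences of R give the permutation w = (9, 6, 8, 3, 1, 5, 10, 11, 4, 2, 7).

Rothe diagram D(w) (30 cells), 7 SE-corners (essential conditions):

[(1, 8, 0), (3, 5, 0), (3, 7, 1), (4, 2, 0), (8, 4, 2), (8, 7, 4), (9, 2, 1)]


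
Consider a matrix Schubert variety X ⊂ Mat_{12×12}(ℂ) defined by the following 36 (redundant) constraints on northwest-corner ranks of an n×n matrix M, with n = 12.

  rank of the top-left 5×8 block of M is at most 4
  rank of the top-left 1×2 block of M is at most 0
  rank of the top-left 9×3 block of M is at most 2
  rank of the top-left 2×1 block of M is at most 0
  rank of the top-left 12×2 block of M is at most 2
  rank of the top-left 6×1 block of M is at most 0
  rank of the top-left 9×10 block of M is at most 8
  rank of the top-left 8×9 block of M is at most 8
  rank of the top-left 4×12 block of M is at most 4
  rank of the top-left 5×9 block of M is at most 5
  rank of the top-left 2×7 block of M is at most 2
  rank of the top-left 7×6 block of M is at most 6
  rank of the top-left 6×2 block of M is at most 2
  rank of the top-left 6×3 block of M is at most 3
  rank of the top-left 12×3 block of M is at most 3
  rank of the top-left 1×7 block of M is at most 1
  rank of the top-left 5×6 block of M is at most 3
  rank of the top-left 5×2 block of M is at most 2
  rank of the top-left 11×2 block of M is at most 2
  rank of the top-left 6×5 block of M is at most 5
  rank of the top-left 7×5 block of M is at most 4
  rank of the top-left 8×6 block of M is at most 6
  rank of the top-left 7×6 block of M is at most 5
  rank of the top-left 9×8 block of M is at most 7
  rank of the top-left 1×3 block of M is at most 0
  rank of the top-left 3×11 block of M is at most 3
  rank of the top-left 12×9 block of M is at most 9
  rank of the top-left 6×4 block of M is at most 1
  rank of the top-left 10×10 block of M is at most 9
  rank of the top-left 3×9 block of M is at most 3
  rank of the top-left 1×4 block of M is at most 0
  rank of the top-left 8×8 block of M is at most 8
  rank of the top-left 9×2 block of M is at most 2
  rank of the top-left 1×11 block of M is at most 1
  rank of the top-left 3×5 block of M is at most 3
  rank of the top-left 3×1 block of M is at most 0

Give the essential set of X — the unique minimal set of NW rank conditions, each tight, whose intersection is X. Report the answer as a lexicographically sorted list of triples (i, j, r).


Computing R[i][j] = min implied NW-rank bound (n=12, 36 conditions):

  0 0 0 0 1 1 1 1 1 1 1 1
  0 1 1 1 2 2 2 2 2 2 2 2
  0 1 1 1 2 3 3 3 3 3 3 3
  0 1 1 1 2 3 4 4 4 4 4 4
  0 1 1 1 2 3 4 4 5 5 5 5
  0 1 1 1 2 3 4 5 6 6 6 6
  1 2 2 2 3 4 5 6 7 7 7 7
  1 2 2 3 4 5 6 7 8 8 8 8
  1 2 2 3 4 5 6 7 8 8 9 9
  1 2 3 4 5 6 7 8 9 9 10 10
  1 2 3 4 5 6 7 8 9 10 11 11
  1 2 3 4 5 6 7 8 9 10 11 12

so w = (5, 2, 6, 7, 9, 8, 1, 4, 11, 3, 10, 12).

|D(w)|=21, |Ess(w)|=6:

[(1, 4, 0), (5, 8, 4), (6, 1, 0), (6, 4, 1), (9, 3, 2), (9, 10, 8)]


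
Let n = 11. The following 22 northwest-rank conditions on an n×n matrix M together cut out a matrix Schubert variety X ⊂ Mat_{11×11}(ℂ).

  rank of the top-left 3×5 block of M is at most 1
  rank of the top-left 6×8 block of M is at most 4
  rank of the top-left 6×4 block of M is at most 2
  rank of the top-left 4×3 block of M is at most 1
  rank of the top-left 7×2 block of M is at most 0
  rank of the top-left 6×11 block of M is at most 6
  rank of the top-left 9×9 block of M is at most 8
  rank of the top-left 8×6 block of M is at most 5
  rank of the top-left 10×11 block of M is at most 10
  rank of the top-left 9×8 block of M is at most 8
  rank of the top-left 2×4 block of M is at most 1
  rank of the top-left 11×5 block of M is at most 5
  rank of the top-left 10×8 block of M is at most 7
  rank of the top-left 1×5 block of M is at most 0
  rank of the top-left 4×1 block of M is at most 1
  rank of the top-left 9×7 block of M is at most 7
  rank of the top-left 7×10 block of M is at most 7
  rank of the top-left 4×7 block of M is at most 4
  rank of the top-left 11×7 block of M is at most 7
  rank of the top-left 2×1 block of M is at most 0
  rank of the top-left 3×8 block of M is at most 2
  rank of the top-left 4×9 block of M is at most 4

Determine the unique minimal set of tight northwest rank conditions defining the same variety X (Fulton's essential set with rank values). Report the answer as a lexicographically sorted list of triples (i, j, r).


Rank table r_w(11×11) implied by the 22 constraints:

  R[1]: 0 | 0 | 0 | 0 | 0 | 1 | 1 | 1 | 1 | 1 | 1
  R[2]: 0 | 0 | 1 | 1 | 1 | 2 | 2 | 2 | 2 | 2 | 2
  R[3]: 0 | 0 | 1 | 1 | 1 | 2 | 2 | 2 | 3 | 3 | 3
  R[4]: 0 | 0 | 1 | 2 | 2 | 3 | 3 | 3 | 4 | 4 | 4
  R[5]: 0 | 0 | 1 | 2 | 3 | 4 | 4 | 4 | 5 | 5 | 5
  R[6]: 0 | 0 | 1 | 2 | 3 | 4 | 4 | 4 | 5 | 6 | 6
  R[7]: 0 | 0 | 1 | 2 | 3 | 4 | 5 | 5 | 6 | 7 | 7
  R[8]: 1 | 1 | 2 | 3 | 4 | 5 | 6 | 6 | 7 | 8 | 8
  R[9]: 1 | 2 | 3 | 4 | 5 | 6 | 7 | 7 | 8 | 9 | 9
  R[10]: 1 | 2 | 3 | 4 | 5 | 6 | 7 | 7 | 8 | 9 | 10
  R[11]: 1 | 2 | 3 | 4 | 5 | 6 | 7 | 8 | 9 | 10 | 11

the unique w with this rank table is (6, 3, 9, 4, 5, 10, 7, 1, 2, 11, 8).

Fulton essential set (6 of the 24 Rothe cells):

[(1, 5, 0), (3, 5, 1), (3, 8, 2), (6, 8, 4), (7, 2, 0), (10, 8, 7)]


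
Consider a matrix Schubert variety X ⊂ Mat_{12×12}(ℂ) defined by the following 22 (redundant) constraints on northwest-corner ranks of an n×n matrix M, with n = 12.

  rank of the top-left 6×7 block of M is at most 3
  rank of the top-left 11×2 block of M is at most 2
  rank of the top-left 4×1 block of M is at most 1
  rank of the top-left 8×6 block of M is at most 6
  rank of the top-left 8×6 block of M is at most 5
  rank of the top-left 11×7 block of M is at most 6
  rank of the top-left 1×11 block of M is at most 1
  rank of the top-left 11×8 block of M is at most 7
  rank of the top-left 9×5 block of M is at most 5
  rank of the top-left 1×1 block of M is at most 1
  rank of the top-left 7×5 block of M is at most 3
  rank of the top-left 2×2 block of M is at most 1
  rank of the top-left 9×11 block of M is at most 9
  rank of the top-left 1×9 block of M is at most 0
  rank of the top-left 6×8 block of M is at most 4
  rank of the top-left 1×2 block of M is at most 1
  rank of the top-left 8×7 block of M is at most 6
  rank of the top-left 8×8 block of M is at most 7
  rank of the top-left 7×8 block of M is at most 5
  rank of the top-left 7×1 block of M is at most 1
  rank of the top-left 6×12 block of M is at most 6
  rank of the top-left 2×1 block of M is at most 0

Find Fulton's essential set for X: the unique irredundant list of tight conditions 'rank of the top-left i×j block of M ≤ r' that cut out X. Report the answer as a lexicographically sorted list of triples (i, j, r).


Computing R[i][j] = min implied NW-rank bound (n=12, 22 conditions):

  row 1: 0 | 0 | 0 | 0 | 0 | 0 | 0 | 0 | 0 | 1 | 1 | 1
  row 2: 0 | 1 | 1 | 1 | 1 | 1 | 1 | 1 | 1 | 2 | 2 | 2
  row 3: 1 | 2 | 2 | 2 | 2 | 2 | 2 | 2 | 2 | 3 | 3 | 3
  row 4: 1 | 2 | 3 | 3 | 3 | 3 | 3 | 3 | 3 | 4 | 4 | 4
  row 5: 1 | 2 | 3 | 3 | 3 | 3 | 3 | 4 | 4 | 5 | 5 | 5
  row 6: 1 | 2 | 3 | 3 | 3 | 3 | 3 | 4 | 5 | 6 | 6 | 6
  row 7: 1 | 2 | 3 | 3 | 3 | 4 | 4 | 5 | 6 | 7 | 7 | 7
  row 8: 1 | 2 | 3 | 4 | 4 | 5 | 5 | 6 | 7 | 8 | 8 | 8
  row 9: 1 | 2 | 3 | 4 | 5 | 6 | 6 | 7 | 8 | 9 | 9 | 9
  row 10: 1 | 2 | 3 | 4 | 5 | 6 | 6 | 7 | 8 | 9 | 10 | 10
  row 11: 1 | 2 | 3 | 4 | 5 | 6 | 6 | 7 | 8 | 9 | 10 | 11
  row 12: 1 | 2 | 3 | 4 | 5 | 6 | 7 | 8 | 9 | 10 | 11 | 12

the unique w with this rank table is (10, 2, 1, 3, 8, 9, 6, 4, 5, 11, 12, 7).

ℓ(w)=22; the 5 essential cells (i,j,r):

[(1, 9, 0), (2, 1, 0), (6, 7, 3), (7, 5, 3), (11, 7, 6)]


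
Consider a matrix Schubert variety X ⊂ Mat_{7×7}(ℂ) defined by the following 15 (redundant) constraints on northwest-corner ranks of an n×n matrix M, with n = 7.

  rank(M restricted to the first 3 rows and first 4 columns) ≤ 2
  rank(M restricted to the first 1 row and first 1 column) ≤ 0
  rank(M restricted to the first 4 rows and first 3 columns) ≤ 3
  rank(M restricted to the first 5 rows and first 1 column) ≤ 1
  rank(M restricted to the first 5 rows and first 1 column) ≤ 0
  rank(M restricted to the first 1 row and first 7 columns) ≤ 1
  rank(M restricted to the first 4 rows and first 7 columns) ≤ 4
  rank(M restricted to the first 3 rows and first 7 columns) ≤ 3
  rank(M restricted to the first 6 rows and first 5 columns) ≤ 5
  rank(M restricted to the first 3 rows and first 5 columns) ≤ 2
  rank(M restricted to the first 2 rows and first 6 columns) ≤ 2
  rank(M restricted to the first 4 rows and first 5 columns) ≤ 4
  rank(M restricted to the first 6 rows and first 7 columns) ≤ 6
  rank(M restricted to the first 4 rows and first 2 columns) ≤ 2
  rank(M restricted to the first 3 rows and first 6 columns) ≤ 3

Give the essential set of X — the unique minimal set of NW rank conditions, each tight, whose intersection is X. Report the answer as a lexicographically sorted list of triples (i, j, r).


Reconstructing r_w from the 15 given conditions:

  i=1: 0  1  1  1  1  1  1
  i=2: 0  1  2  2  2  2  2
  i=3: 0  1  2  2  2  3  3
  i=4: 0  1  2  3  3  4  4
  i=5: 0  1  2  3  4  5  5
  i=6: 1  2  3  4  5  6  6
  i=7: 1  2  3  4  5  6  7

giving w = (2, 3, 6, 4, 5, 1, 7) via Δ²R.

ℓ(w)=7; the 2 essential cells (i,j,r):

[(3, 5, 2), (5, 1, 0)]
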